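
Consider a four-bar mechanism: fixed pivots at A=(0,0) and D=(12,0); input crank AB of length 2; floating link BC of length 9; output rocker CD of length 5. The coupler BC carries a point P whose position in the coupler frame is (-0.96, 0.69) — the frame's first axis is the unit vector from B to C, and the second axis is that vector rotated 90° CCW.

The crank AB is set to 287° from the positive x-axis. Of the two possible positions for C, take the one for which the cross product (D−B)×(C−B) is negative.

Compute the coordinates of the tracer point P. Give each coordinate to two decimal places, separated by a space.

A=(0,0), D=(12.00,0)
B = A + 2.00·(cos287°, sin287°) = (0.5847, -1.9126)
|BD| = 11.5744
circle(B,9.00) ∩ circle(D,5.00): a=8.2063, h=3.6954
  candidates: C₊=(8.0676,3.0881) cross=42.772; C₋=(9.2889,-4.2012) cross=-42.772
  mode - wants cross < 0 → take C=(9.2889,-4.2012) (cross=-42.772)
ex = (C−B)/|BC| = (0.9671,-0.2543); ey = (0.2543,0.9671)
P = B + -0.96·ex + 0.69·ey = (-0.1682,-1.0012)

-0.17 -1.00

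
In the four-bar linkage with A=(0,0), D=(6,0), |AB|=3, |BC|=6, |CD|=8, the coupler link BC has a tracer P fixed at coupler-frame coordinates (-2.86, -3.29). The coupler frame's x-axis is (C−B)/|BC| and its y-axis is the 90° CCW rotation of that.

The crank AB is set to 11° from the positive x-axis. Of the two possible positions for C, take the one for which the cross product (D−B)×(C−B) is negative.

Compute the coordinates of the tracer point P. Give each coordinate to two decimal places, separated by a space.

2.27 4.88

A=(0,0), D=(6.00,0)
B = A + 3.00·(cos11°, sin11°) = (2.9449, 0.5724)
|BD| = 3.1083
circle(B,6.00) ∩ circle(D,8.00): a=-2.9500, h=5.2247
  candidates: C₊=(1.0076,6.2511) cross=16.240; C₋=(-0.9168,-4.0197) cross=-16.240
  mode - wants cross < 0 → take C=(-0.9168,-4.0197) (cross=-16.240)
ex = (C−B)/|BC| = (-0.6436,-0.7653); ey = (0.7653,-0.6436)
P = B + -2.86·ex + -3.29·ey = (2.2676,4.8788)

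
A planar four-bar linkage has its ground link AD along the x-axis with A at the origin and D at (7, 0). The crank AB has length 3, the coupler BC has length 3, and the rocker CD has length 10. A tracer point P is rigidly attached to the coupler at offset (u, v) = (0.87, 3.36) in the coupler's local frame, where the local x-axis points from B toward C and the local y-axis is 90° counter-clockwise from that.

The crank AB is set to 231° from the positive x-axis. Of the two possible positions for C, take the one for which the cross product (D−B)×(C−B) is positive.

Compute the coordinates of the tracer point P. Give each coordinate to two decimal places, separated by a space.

-5.33 -2.76

A=(0,0), D=(7.00,0)
B = A + 3.00·(cos231°, sin231°) = (-1.8880, -2.3314)
|BD| = 9.1887
circle(B,3.00) ∩ circle(D,10.00): a=-0.3574, h=2.9786
  candidates: C₊=(-2.9895,0.4590) cross=27.370; C₋=(-1.4779,-5.3033) cross=-27.370
  mode + wants cross > 0 → take C=(-2.9895,0.4590) (cross=27.370)
ex = (C−B)/|BC| = (-0.3672,0.9302); ey = (-0.9302,-0.3672)
P = B + 0.87·ex + 3.36·ey = (-5.3327,-2.7559)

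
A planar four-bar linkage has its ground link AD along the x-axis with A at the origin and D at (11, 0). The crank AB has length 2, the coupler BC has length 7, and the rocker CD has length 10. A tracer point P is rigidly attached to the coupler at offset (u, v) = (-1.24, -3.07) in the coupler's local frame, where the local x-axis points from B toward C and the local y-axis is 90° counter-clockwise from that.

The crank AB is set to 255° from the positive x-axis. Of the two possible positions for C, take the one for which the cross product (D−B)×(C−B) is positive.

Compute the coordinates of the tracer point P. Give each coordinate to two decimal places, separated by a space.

A=(0,0), D=(11.00,0)
B = A + 2.00·(cos255°, sin255°) = (-0.5176, -1.9319)
|BD| = 11.6785
circle(B,7.00) ∩ circle(D,10.00): a=3.6558, h=5.9695
  candidates: C₊=(2.1003,4.5602) cross=69.715; C₋=(4.0752,-7.2144) cross=-69.715
  mode + wants cross > 0 → take C=(2.1003,4.5602) (cross=69.715)
ex = (C−B)/|BC| = (0.3740,0.9274); ey = (-0.9274,0.3740)
P = B + -1.24·ex + -3.07·ey = (1.8658,-4.2300)

1.87 -4.23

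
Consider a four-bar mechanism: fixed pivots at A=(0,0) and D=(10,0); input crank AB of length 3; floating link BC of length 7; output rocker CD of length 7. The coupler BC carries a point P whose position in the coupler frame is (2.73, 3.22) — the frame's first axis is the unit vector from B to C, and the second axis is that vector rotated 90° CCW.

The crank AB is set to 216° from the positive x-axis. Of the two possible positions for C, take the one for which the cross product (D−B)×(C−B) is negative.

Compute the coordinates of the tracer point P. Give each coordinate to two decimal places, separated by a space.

1.17 0.44

A=(0,0), D=(10.00,0)
B = A + 3.00·(cos216°, sin216°) = (-2.4271, -1.7634)
|BD| = 12.5515
circle(B,7.00) ∩ circle(D,7.00): a=6.2758, h=3.1008
  candidates: C₊=(3.3509,2.1883) cross=38.919; C₋=(4.2221,-3.9517) cross=-38.919
  mode - wants cross < 0 → take C=(4.2221,-3.9517) (cross=-38.919)
ex = (C−B)/|BC| = (0.9499,-0.3126); ey = (0.3126,0.9499)
P = B + 2.73·ex + 3.22·ey = (1.1728,0.4418)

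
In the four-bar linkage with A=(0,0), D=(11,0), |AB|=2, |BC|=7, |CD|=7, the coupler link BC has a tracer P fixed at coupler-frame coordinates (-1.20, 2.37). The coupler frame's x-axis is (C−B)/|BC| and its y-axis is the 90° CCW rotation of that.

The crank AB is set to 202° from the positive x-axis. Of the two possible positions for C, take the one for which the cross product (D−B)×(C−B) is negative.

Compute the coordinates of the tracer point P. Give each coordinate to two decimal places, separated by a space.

-2.18 1.89

A=(0,0), D=(11.00,0)
B = A + 2.00·(cos202°, sin202°) = (-1.8544, -0.7492)
|BD| = 12.8762
circle(B,7.00) ∩ circle(D,7.00): a=6.4381, h=2.7479
  candidates: C₊=(4.4129,2.3686) cross=35.383; C₋=(4.7327,-3.1179) cross=-35.383
  mode - wants cross < 0 → take C=(4.7327,-3.1179) (cross=-35.383)
ex = (C−B)/|BC| = (0.9410,-0.3384); ey = (0.3384,0.9410)
P = B + -1.20·ex + 2.37·ey = (-2.1816,1.8870)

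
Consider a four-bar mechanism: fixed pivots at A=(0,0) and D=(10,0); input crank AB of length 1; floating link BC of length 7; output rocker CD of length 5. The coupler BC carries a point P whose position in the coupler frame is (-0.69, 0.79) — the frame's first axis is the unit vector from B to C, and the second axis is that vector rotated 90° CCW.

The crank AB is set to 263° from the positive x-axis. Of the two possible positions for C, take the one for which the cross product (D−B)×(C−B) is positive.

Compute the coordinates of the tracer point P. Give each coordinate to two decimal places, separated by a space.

A=(0,0), D=(10.00,0)
B = A + 1.00·(cos263°, sin263°) = (-0.1219, -0.9925)
|BD| = 10.1704
circle(B,7.00) ∩ circle(D,5.00): a=6.2651, h=3.1223
  candidates: C₊=(5.8086,2.7262) cross=31.755; C₋=(6.4180,-3.4885) cross=-31.755
  mode + wants cross > 0 → take C=(5.8086,2.7262) (cross=31.755)
ex = (C−B)/|BC| = (0.8472,0.5313); ey = (-0.5313,0.8472)
P = B + -0.69·ex + 0.79·ey = (-1.1261,-0.6898)

-1.13 -0.69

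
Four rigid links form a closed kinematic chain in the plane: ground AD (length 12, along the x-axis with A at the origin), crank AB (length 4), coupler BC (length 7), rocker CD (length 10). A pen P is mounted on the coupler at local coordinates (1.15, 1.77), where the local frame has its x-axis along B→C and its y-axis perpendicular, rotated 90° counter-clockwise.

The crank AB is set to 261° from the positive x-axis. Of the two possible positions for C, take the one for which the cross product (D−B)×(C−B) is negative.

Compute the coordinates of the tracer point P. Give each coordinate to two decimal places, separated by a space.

A=(0,0), D=(12.00,0)
B = A + 4.00·(cos261°, sin261°) = (-0.6257, -3.9508)
|BD| = 13.2294
circle(B,7.00) ∩ circle(D,10.00): a=4.6872, h=5.1991
  candidates: C₊=(2.2950,2.4108) cross=68.781; C₋=(5.4002,-7.5128) cross=-68.781
  mode - wants cross < 0 → take C=(5.4002,-7.5128) (cross=-68.781)
ex = (C−B)/|BC| = (0.8608,-0.5089); ey = (0.5089,0.8608)
P = B + 1.15·ex + 1.77·ey = (1.2649,-3.0123)

1.26 -3.01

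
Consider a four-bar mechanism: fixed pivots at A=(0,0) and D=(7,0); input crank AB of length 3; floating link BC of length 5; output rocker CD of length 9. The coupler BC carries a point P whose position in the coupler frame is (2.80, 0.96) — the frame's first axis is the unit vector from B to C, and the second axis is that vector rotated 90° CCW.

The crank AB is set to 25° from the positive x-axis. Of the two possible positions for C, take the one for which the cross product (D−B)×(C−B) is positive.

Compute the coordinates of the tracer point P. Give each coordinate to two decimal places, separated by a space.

0.26 2.91

A=(0,0), D=(7.00,0)
B = A + 3.00·(cos25°, sin25°) = (2.7189, 1.2679)
|BD| = 4.4649
circle(B,5.00) ∩ circle(D,9.00): a=-4.0387, h=2.9476
  candidates: C₊=(-0.3165,5.2410) cross=13.161; C₋=(-1.9906,-0.4116) cross=-13.161
  mode + wants cross > 0 → take C=(-0.3165,5.2410) (cross=13.161)
ex = (C−B)/|BC| = (-0.6071,0.7946); ey = (-0.7946,-0.6071)
P = B + 2.80·ex + 0.96·ey = (0.2562,2.9100)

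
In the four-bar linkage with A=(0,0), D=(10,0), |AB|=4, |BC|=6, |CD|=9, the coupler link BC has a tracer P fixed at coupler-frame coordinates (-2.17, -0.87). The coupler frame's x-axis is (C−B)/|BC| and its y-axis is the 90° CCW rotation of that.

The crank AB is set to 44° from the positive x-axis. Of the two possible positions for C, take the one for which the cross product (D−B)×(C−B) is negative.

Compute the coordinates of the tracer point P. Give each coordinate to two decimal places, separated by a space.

2.51 5.09

A=(0,0), D=(10.00,0)
B = A + 4.00·(cos44°, sin44°) = (2.8774, 2.7786)
|BD| = 7.6454
circle(B,6.00) ∩ circle(D,9.00): a=0.8798, h=5.9351
  candidates: C₊=(5.8540,7.9882) cross=45.377; C₋=(1.5399,-3.0704) cross=-45.377
  mode - wants cross < 0 → take C=(1.5399,-3.0704) (cross=-45.377)
ex = (C−B)/|BC| = (-0.2229,-0.9748); ey = (0.9748,-0.2229)
P = B + -2.17·ex + -0.87·ey = (2.5129,5.0880)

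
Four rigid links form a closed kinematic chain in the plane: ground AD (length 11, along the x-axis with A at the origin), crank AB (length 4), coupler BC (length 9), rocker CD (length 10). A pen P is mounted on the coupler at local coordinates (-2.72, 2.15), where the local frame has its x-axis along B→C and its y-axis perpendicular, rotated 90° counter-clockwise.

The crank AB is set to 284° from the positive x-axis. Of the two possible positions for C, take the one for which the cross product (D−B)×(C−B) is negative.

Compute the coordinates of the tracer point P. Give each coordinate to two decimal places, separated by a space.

0.20 -0.50

A=(0,0), D=(11.00,0)
B = A + 4.00·(cos284°, sin284°) = (0.9677, -3.8812)
|BD| = 10.7569
circle(B,9.00) ∩ circle(D,10.00): a=4.4953, h=7.7969
  candidates: C₊=(2.3470,5.0125) cross=83.871; C₋=(7.9734,-9.5310) cross=-83.871
  mode - wants cross < 0 → take C=(7.9734,-9.5310) (cross=-83.871)
ex = (C−B)/|BC| = (0.7784,-0.6278); ey = (0.6278,0.7784)
P = B + -2.72·ex + 2.15·ey = (0.2001,-0.5001)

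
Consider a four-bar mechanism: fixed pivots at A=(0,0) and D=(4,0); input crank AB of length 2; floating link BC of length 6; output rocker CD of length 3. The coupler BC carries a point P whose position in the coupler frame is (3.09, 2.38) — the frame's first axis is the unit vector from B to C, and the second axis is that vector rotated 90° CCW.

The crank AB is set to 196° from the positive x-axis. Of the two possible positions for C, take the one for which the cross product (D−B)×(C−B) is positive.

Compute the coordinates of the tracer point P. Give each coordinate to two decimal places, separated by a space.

-0.72 3.16

A=(0,0), D=(4.00,0)
B = A + 2.00·(cos196°, sin196°) = (-1.9225, -0.5513)
|BD| = 5.9481
circle(B,6.00) ∩ circle(D,3.00): a=5.2437, h=2.9161
  candidates: C₊=(3.0283,2.8383) cross=17.345; C₋=(3.5689,-2.9689) cross=-17.345
  mode + wants cross > 0 → take C=(3.0283,2.8383) (cross=17.345)
ex = (C−B)/|BC| = (0.8251,0.5649); ey = (-0.5649,0.8251)
P = B + 3.09·ex + 2.38·ey = (-0.7174,3.1582)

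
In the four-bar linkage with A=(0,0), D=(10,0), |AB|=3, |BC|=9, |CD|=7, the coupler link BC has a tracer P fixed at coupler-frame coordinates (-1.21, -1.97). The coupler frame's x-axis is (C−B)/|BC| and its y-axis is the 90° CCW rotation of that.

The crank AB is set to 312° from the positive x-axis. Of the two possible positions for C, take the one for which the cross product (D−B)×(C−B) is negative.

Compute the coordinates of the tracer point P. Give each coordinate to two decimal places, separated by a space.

A=(0,0), D=(10.00,0)
B = A + 3.00·(cos312°, sin312°) = (2.0074, -2.2294)
|BD| = 8.2977
circle(B,9.00) ∩ circle(D,7.00): a=6.0771, h=6.6384
  candidates: C₊=(6.0774,5.7977) cross=55.084; C₋=(9.6447,-6.9910) cross=-55.084
  mode - wants cross < 0 → take C=(9.6447,-6.9910) (cross=-55.084)
ex = (C−B)/|BC| = (0.8486,-0.5291); ey = (0.5291,0.8486)
P = B + -1.21·ex + -1.97·ey = (-0.0616,-3.2610)

-0.06 -3.26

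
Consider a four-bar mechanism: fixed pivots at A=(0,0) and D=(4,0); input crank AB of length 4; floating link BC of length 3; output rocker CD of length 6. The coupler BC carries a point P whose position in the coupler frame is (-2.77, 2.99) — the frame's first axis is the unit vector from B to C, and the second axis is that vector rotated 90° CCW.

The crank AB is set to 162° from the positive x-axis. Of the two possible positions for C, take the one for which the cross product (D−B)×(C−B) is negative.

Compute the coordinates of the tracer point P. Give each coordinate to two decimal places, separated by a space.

-3.25 5.27

A=(0,0), D=(4.00,0)
B = A + 4.00·(cos162°, sin162°) = (-3.8042, 1.2361)
|BD| = 7.9015
circle(B,3.00) ∩ circle(D,6.00): a=2.2422, h=1.9931
  candidates: C₊=(-1.2778,2.8539) cross=15.749; C₋=(-1.9014,-1.0833) cross=-15.749
  mode - wants cross < 0 → take C=(-1.9014,-1.0833) (cross=-15.749)
ex = (C−B)/|BC| = (0.6343,-0.7731); ey = (0.7731,0.6343)
P = B + -2.77·ex + 2.99·ey = (-3.2496,5.2741)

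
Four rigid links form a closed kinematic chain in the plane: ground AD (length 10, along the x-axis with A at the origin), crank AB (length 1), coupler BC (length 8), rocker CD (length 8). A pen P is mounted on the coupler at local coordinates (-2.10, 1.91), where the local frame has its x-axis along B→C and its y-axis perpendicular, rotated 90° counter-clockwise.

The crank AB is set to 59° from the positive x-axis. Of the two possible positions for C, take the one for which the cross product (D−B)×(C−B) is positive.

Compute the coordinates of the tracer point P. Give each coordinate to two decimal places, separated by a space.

-2.31 0.56

A=(0,0), D=(10.00,0)
B = A + 1.00·(cos59°, sin59°) = (0.5150, 0.8572)
|BD| = 9.5236
circle(B,8.00) ∩ circle(D,8.00): a=4.7618, h=6.4285
  candidates: C₊=(5.8361,6.8310) cross=61.222; C₋=(4.6789,-5.9738) cross=-61.222
  mode + wants cross > 0 → take C=(5.8361,6.8310) (cross=61.222)
ex = (C−B)/|BC| = (0.6651,0.7467); ey = (-0.7467,0.6651)
P = B + -2.10·ex + 1.91·ey = (-2.3080,0.5595)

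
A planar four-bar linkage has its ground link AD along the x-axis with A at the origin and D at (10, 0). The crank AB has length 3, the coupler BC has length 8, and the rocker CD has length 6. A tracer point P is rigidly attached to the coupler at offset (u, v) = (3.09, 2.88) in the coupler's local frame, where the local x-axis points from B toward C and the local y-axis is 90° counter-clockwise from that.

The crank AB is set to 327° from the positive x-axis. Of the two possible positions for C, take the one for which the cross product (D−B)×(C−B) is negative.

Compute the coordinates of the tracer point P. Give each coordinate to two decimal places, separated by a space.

6.67 -0.88

A=(0,0), D=(10.00,0)
B = A + 3.00·(cos327°, sin327°) = (2.5160, -1.6339)
|BD| = 7.6603
circle(B,8.00) ∩ circle(D,6.00): a=5.6577, h=5.6560
  candidates: C₊=(6.8372,5.0987) cross=43.326; C₋=(9.2500,-5.9529) cross=-43.326
  mode - wants cross < 0 → take C=(9.2500,-5.9529) (cross=-43.326)
ex = (C−B)/|BC| = (0.8417,-0.5399); ey = (0.5399,0.8417)
P = B + 3.09·ex + 2.88·ey = (6.6718,-0.8779)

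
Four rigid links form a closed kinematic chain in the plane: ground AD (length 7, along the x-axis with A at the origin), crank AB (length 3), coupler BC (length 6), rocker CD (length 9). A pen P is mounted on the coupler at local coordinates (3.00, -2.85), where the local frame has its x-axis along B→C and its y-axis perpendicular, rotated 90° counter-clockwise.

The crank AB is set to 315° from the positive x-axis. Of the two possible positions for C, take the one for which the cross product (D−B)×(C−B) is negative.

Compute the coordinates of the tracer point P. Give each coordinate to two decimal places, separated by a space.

A=(0,0), D=(7.00,0)
B = A + 3.00·(cos315°, sin315°) = (2.1213, -2.1213)
|BD| = 5.3199
circle(B,6.00) ∩ circle(D,9.00): a=-1.5694, h=5.7911
  candidates: C₊=(-1.6271,2.5637) cross=30.808; C₋=(2.9913,-8.0579) cross=-30.808
  mode - wants cross < 0 → take C=(2.9913,-8.0579) (cross=-30.808)
ex = (C−B)/|BC| = (0.1450,-0.9894); ey = (0.9894,0.1450)
P = B + 3.00·ex + -2.85·ey = (-0.2636,-5.5028)

-0.26 -5.50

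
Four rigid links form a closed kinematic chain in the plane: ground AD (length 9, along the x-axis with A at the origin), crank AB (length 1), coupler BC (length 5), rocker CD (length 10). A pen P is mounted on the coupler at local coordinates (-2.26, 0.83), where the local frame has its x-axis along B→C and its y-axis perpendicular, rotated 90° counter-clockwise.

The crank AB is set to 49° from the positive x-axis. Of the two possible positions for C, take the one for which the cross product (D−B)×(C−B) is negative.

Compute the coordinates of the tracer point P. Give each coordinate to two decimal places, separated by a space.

A=(0,0), D=(9.00,0)
B = A + 1.00·(cos49°, sin49°) = (0.6561, 0.7547)
|BD| = 8.3780
circle(B,5.00) ∩ circle(D,10.00): a=-0.2870, h=4.9918
  candidates: C₊=(0.8199,5.7520) cross=41.821; C₋=(-0.0794,-4.1909) cross=-41.821
  mode - wants cross < 0 → take C=(-0.0794,-4.1909) (cross=-41.821)
ex = (C−B)/|BC| = (-0.1471,-0.9891); ey = (0.9891,-0.1471)
P = B + -2.26·ex + 0.83·ey = (1.8095,2.8680)

1.81 2.87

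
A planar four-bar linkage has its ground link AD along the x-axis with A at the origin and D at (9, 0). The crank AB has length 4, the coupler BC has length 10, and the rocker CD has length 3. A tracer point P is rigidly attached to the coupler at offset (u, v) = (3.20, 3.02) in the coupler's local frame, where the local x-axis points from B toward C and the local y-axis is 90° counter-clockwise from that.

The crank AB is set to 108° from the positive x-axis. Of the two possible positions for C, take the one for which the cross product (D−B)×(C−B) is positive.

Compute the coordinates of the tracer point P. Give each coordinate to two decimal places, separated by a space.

A=(0,0), D=(9.00,0)
B = A + 4.00·(cos108°, sin108°) = (-1.2361, 3.8042)
|BD| = 10.9201
circle(B,10.00) ∩ circle(D,3.00): a=9.6267, h=2.7068
  candidates: C₊=(8.7306,2.9879) cross=29.559; C₋=(6.8446,-2.0867) cross=-29.559
  mode + wants cross > 0 → take C=(8.7306,2.9879) (cross=29.559)
ex = (C−B)/|BC| = (0.9967,-0.0816); ey = (0.0816,0.9967)
P = B + 3.20·ex + 3.02·ey = (2.1998,6.5529)

2.20 6.55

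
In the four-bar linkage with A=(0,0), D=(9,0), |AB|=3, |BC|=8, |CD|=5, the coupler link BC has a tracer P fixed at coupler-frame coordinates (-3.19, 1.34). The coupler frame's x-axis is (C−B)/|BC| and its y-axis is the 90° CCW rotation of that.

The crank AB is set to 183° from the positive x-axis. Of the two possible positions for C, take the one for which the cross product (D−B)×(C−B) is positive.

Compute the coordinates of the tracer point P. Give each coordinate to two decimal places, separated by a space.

-6.45 0.11

A=(0,0), D=(9.00,0)
B = A + 3.00·(cos183°, sin183°) = (-2.9959, -0.1570)
|BD| = 11.9969
circle(B,8.00) ∩ circle(D,5.00): a=7.6239, h=2.4242
  candidates: C₊=(4.5956,2.3667) cross=29.082; C₋=(4.6591,-2.4812) cross=-29.082
  mode + wants cross > 0 → take C=(4.5956,2.3667) (cross=29.082)
ex = (C−B)/|BC| = (0.9489,0.3155); ey = (-0.3155,0.9489)
P = B + -3.19·ex + 1.34·ey = (-6.4457,0.1082)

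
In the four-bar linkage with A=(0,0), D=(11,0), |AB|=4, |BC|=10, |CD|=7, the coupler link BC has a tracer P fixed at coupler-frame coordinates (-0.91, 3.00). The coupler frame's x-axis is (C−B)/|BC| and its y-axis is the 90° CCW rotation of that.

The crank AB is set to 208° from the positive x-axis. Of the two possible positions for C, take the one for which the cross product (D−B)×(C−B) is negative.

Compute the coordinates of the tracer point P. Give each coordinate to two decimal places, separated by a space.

A=(0,0), D=(11.00,0)
B = A + 4.00·(cos208°, sin208°) = (-3.5318, -1.8779)
|BD| = 14.6526
circle(B,10.00) ∩ circle(D,7.00): a=9.0666, h=4.2186
  candidates: C₊=(4.9194,3.4679) cross=61.813; C₋=(6.0007,-4.8997) cross=-61.813
  mode - wants cross < 0 → take C=(6.0007,-4.8997) (cross=-61.813)
ex = (C−B)/|BC| = (0.9533,-0.3022); ey = (0.3022,0.9533)
P = B + -0.91·ex + 3.00·ey = (-3.4927,1.2569)

-3.49 1.26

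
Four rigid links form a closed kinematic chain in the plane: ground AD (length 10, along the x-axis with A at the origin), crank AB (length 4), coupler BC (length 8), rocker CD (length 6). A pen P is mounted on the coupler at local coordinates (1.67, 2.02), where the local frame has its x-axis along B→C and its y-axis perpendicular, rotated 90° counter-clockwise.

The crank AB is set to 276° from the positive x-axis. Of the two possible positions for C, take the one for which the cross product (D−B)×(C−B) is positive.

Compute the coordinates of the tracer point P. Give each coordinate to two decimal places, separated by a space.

-0.40 -1.49

A=(0,0), D=(10.00,0)
B = A + 4.00·(cos276°, sin276°) = (0.4181, -3.9781)
|BD| = 10.3749
circle(B,8.00) ∩ circle(D,6.00): a=6.5368, h=4.6119
  candidates: C₊=(4.6870,2.7878) cross=47.848; C₋=(8.2237,-5.7310) cross=-47.848
  mode + wants cross > 0 → take C=(4.6870,2.7878) (cross=47.848)
ex = (C−B)/|BC| = (0.5336,0.8457); ey = (-0.8457,0.5336)
P = B + 1.67·ex + 2.02·ey = (-0.3991,-1.4878)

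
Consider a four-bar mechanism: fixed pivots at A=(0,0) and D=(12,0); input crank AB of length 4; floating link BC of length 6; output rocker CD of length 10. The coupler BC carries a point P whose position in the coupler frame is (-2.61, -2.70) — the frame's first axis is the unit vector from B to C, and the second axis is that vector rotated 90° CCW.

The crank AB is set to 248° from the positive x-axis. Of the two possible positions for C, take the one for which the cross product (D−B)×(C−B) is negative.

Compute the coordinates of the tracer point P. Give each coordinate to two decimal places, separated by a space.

A=(0,0), D=(12.00,0)
B = A + 4.00·(cos248°, sin248°) = (-1.4984, -3.7087)
|BD| = 13.9987
circle(B,6.00) ∩ circle(D,10.00): a=4.7134, h=3.7127
  candidates: C₊=(2.0629,1.1200) cross=51.972; C₋=(4.0302,-6.0400) cross=-51.972
  mode - wants cross < 0 → take C=(4.0302,-6.0400) (cross=-51.972)
ex = (C−B)/|BC| = (0.9214,-0.3885); ey = (0.3885,0.9214)
P = B + -2.61·ex + -2.70·ey = (-4.9524,-5.1825)

-4.95 -5.18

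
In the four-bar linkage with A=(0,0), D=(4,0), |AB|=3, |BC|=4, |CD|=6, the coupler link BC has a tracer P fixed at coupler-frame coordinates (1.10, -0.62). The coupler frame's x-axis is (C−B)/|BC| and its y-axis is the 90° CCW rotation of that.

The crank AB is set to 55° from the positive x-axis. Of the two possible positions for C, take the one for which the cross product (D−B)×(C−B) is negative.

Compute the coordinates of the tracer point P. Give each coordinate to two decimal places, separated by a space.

0.46 2.58

A=(0,0), D=(4.00,0)
B = A + 3.00·(cos55°, sin55°) = (1.7207, 2.4575)
|BD| = 3.3517
circle(B,4.00) ∩ circle(D,6.00): a=-1.3077, h=3.7802
  candidates: C₊=(3.6031,5.9869) cross=12.670; C₋=(-1.9401,0.8456) cross=-12.670
  mode - wants cross < 0 → take C=(-1.9401,0.8456) (cross=-12.670)
ex = (C−B)/|BC| = (-0.9152,-0.4030); ey = (0.4030,-0.9152)
P = B + 1.10·ex + -0.62·ey = (0.4642,2.5816)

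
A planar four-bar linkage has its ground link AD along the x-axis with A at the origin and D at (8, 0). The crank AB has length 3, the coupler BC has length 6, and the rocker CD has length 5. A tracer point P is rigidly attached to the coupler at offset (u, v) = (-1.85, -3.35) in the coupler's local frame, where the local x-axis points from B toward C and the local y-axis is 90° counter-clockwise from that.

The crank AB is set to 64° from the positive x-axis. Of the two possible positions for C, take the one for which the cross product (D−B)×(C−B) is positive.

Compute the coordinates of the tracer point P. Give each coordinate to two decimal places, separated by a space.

0.81 -1.10

A=(0,0), D=(8.00,0)
B = A + 3.00·(cos64°, sin64°) = (1.3151, 2.6964)
|BD| = 7.2082
circle(B,6.00) ∩ circle(D,5.00): a=4.3671, h=4.1144
  candidates: C₊=(6.9043,4.8785) cross=29.657; C₋=(3.8261,-2.7529) cross=-29.657
  mode + wants cross > 0 → take C=(6.9043,4.8785) (cross=29.657)
ex = (C−B)/|BC| = (0.9315,0.3637); ey = (-0.3637,0.9315)
P = B + -1.85·ex + -3.35·ey = (0.8101,-1.0970)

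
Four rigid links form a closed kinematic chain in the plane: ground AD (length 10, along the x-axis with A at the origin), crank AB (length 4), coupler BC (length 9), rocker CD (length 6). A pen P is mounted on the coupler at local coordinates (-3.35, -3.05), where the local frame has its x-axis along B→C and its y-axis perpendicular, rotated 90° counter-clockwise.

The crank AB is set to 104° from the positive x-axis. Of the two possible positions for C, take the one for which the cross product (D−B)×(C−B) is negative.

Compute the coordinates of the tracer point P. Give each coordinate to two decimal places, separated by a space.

A=(0,0), D=(10.00,0)
B = A + 4.00·(cos104°, sin104°) = (-0.9677, 3.8812)
|BD| = 11.6342
circle(B,9.00) ∩ circle(D,6.00): a=7.7510, h=4.5740
  candidates: C₊=(7.8652,5.6074) cross=53.215; C₋=(4.8134,-3.0165) cross=-53.215
  mode - wants cross < 0 → take C=(4.8134,-3.0165) (cross=-53.215)
ex = (C−B)/|BC| = (0.6423,-0.7664); ey = (0.7664,0.6423)
P = B + -3.35·ex + -3.05·ey = (-5.4571,4.4895)

-5.46 4.49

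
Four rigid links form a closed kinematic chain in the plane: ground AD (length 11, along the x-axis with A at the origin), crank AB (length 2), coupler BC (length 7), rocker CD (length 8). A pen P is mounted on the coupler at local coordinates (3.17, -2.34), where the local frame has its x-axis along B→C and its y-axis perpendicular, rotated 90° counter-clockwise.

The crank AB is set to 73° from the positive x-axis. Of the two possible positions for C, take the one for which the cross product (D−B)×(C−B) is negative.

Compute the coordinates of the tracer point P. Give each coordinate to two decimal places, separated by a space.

0.18 -2.01

A=(0,0), D=(11.00,0)
B = A + 2.00·(cos73°, sin73°) = (0.5847, 1.9126)
|BD| = 10.5894
circle(B,7.00) ∩ circle(D,8.00): a=4.5865, h=5.2881
  candidates: C₊=(6.0509,6.2854) cross=55.998; C₋=(4.1406,-4.1169) cross=-55.998
  mode - wants cross < 0 → take C=(4.1406,-4.1169) (cross=-55.998)
ex = (C−B)/|BC| = (0.5080,-0.8614); ey = (0.8614,0.5080)
P = B + 3.17·ex + -2.34·ey = (0.1795,-2.0066)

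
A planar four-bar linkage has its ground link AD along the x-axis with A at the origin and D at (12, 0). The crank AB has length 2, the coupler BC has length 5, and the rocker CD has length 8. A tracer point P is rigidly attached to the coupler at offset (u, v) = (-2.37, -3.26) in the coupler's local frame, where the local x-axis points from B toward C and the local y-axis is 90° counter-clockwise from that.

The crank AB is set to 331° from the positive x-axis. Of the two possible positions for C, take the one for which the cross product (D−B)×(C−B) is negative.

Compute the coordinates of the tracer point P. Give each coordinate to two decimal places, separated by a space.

-2.22 -1.67

A=(0,0), D=(12.00,0)
B = A + 2.00·(cos331°, sin331°) = (1.7492, -0.9696)
|BD| = 10.2965
circle(B,5.00) ∩ circle(D,8.00): a=3.2544, h=3.7959
  candidates: C₊=(4.6317,3.1159) cross=39.084; C₋=(5.3466,-4.4422) cross=-39.084
  mode - wants cross < 0 → take C=(5.3466,-4.4422) (cross=-39.084)
ex = (C−B)/|BC| = (0.7195,-0.6945); ey = (0.6945,0.7195)
P = B + -2.37·ex + -3.26·ey = (-2.2200,-1.6691)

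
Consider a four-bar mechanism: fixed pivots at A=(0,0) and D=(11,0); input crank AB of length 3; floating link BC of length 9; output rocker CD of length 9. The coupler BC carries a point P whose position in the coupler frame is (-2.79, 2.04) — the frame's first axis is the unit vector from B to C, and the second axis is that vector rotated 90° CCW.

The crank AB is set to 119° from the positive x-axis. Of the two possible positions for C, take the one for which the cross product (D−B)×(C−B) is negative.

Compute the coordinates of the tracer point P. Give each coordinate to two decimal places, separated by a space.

A=(0,0), D=(11.00,0)
B = A + 3.00·(cos119°, sin119°) = (-1.4544, 2.6239)
|BD| = 12.7278
circle(B,9.00) ∩ circle(D,9.00): a=6.3639, h=6.3640
  candidates: C₊=(6.0847,7.5392) cross=81.000; C₋=(3.4608,-4.9154) cross=-81.000
  mode - wants cross < 0 → take C=(3.4608,-4.9154) (cross=-81.000)
ex = (C−B)/|BC| = (0.5461,-0.8377); ey = (0.8377,0.5461)
P = B + -2.79·ex + 2.04·ey = (-1.2693,6.0752)

-1.27 6.08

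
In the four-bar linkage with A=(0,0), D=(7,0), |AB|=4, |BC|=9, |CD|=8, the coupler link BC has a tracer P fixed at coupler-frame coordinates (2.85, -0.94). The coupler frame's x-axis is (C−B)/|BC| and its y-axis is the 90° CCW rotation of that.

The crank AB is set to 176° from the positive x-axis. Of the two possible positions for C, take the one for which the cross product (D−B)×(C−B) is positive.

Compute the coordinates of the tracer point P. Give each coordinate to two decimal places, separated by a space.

A=(0,0), D=(7.00,0)
B = A + 4.00·(cos176°, sin176°) = (-3.9903, 0.2790)
|BD| = 10.9938
circle(B,9.00) ∩ circle(D,8.00): a=6.2701, h=6.4565
  candidates: C₊=(2.4417,6.5743) cross=70.981; C₋=(2.1139,-6.3345) cross=-70.981
  mode + wants cross > 0 → take C=(2.4417,6.5743) (cross=70.981)
ex = (C−B)/|BC| = (0.7147,0.6995); ey = (-0.6995,0.7147)
P = B + 2.85·ex + -0.94·ey = (-1.2960,1.6008)

-1.30 1.60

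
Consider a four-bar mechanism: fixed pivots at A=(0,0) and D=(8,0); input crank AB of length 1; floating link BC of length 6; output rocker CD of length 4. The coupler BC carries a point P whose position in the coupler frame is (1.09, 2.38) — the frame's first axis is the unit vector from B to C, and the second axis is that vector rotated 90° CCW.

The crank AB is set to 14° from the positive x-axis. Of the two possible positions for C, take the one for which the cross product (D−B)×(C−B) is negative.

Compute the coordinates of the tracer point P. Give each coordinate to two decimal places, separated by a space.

3.26 1.50

A=(0,0), D=(8.00,0)
B = A + 1.00·(cos14°, sin14°) = (0.9703, 0.2419)
|BD| = 7.0339
circle(B,6.00) ∩ circle(D,4.00): a=4.9386, h=3.4073
  candidates: C₊=(6.0232,3.4774) cross=23.967; C₋=(5.7888,-3.3333) cross=-23.967
  mode - wants cross < 0 → take C=(5.7888,-3.3333) (cross=-23.967)
ex = (C−B)/|BC| = (0.8031,-0.5959); ey = (0.5959,0.8031)
P = B + 1.09·ex + 2.38·ey = (3.2638,1.5038)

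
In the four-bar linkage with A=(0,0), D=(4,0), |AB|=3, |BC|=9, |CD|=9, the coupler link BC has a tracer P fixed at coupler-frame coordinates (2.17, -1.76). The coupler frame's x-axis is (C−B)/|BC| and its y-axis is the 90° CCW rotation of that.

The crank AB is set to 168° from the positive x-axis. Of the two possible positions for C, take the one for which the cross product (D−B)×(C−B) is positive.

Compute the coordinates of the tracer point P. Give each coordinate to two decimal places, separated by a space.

A=(0,0), D=(4.00,0)
B = A + 3.00·(cos168°, sin168°) = (-2.9344, 0.6237)
|BD| = 6.9624
circle(B,9.00) ∩ circle(D,9.00): a=3.4812, h=8.2995
  candidates: C₊=(1.2763,8.5780) cross=57.785; C₋=(-0.2107,-7.9542) cross=-57.785
  mode + wants cross > 0 → take C=(1.2763,8.5780) (cross=57.785)
ex = (C−B)/|BC| = (0.4679,0.8838); ey = (-0.8838,0.4679)
P = B + 2.17·ex + -1.76·ey = (-0.3637,1.7182)

-0.36 1.72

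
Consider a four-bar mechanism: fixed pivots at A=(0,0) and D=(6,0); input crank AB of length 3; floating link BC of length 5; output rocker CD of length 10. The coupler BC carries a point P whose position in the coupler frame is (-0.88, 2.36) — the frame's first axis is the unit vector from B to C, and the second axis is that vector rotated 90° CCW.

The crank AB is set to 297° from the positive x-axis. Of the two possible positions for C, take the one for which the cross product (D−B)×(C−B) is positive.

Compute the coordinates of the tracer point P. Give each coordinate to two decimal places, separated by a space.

A=(0,0), D=(6.00,0)
B = A + 3.00·(cos297°, sin297°) = (1.3620, -2.6730)
|BD| = 5.3532
circle(B,5.00) ∩ circle(D,10.00): a=-4.3286, h=2.5026
  candidates: C₊=(-3.6380,-2.6662) cross=13.397; C₋=(-1.1388,-7.0027) cross=-13.397
  mode + wants cross > 0 → take C=(-3.6380,-2.6662) (cross=13.397)
ex = (C−B)/|BC| = (-1.0000,0.0014); ey = (-0.0014,-1.0000)
P = B + -0.88·ex + 2.36·ey = (2.2387,-5.0342)

2.24 -5.03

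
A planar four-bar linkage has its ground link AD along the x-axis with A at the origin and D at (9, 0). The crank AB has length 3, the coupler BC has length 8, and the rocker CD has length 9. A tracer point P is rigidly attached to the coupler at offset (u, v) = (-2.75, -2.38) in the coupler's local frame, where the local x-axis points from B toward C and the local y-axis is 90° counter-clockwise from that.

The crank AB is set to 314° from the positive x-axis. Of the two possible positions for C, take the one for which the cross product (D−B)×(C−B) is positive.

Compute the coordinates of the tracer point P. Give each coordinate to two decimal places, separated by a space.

A=(0,0), D=(9.00,0)
B = A + 3.00·(cos314°, sin314°) = (2.0840, -2.1580)
|BD| = 7.2449
circle(B,8.00) ∩ circle(D,9.00): a=2.4492, h=7.6159
  candidates: C₊=(2.1535,5.8417) cross=55.176; C₋=(6.6905,-8.6986) cross=-55.176
  mode + wants cross > 0 → take C=(2.1535,5.8417) (cross=55.176)
ex = (C−B)/|BC| = (0.0087,1.0000); ey = (-1.0000,0.0087)
P = B + -2.75·ex + -2.38·ey = (4.4400,-4.9286)

4.44 -4.93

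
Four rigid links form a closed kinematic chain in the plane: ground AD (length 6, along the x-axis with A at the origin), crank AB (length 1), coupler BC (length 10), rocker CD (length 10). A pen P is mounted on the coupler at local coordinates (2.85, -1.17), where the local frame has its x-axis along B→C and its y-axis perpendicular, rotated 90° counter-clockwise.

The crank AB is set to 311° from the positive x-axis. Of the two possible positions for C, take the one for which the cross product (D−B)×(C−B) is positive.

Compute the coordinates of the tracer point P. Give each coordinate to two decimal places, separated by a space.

2.19 1.92

A=(0,0), D=(6.00,0)
B = A + 1.00·(cos311°, sin311°) = (0.6561, -0.7547)
|BD| = 5.3970
circle(B,10.00) ∩ circle(D,10.00): a=2.6985, h=9.6290
  candidates: C₊=(1.9815,9.1571) cross=51.968; C₋=(4.6745,-9.9118) cross=-51.968
  mode + wants cross > 0 → take C=(1.9815,9.1571) (cross=51.968)
ex = (C−B)/|BC| = (0.1325,0.9912); ey = (-0.9912,0.1325)
P = B + 2.85·ex + -1.17·ey = (2.1935,1.9151)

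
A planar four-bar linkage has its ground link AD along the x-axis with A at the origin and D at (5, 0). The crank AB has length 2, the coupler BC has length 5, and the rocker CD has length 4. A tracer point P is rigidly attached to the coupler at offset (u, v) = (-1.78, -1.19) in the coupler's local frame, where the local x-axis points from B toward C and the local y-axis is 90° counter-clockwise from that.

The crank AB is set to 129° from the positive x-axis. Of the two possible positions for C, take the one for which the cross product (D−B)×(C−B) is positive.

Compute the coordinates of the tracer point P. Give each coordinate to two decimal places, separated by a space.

A=(0,0), D=(5.00,0)
B = A + 2.00·(cos129°, sin129°) = (-1.2586, 1.5543)
|BD| = 6.4488
circle(B,5.00) ∩ circle(D,4.00): a=3.9222, h=3.1010
  candidates: C₊=(3.2953,3.6186) cross=19.998; C₋=(1.8005,-2.4007) cross=-19.998
  mode + wants cross > 0 → take C=(3.2953,3.6186) (cross=19.998)
ex = (C−B)/|BC| = (0.9108,0.4129); ey = (-0.4129,0.9108)
P = B + -1.78·ex + -1.19·ey = (-2.3886,-0.2644)

-2.39 -0.26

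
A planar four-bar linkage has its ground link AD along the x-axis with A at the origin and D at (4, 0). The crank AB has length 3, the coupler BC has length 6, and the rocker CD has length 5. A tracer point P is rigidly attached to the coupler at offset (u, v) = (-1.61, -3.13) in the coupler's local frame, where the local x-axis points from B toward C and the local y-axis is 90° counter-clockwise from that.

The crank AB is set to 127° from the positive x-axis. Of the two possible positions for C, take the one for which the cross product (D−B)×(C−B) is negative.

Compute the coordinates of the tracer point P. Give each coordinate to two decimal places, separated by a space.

-5.29 2.86

A=(0,0), D=(4.00,0)
B = A + 3.00·(cos127°, sin127°) = (-1.8054, 2.3959)
|BD| = 6.2804
circle(B,6.00) ∩ circle(D,5.00): a=4.0159, h=4.4578
  candidates: C₊=(3.6074,4.9846) cross=27.997; C₋=(0.2062,-3.2568) cross=-27.997
  mode - wants cross < 0 → take C=(0.2062,-3.2568) (cross=-27.997)
ex = (C−B)/|BC| = (0.3353,-0.9421); ey = (0.9421,0.3353)
P = B + -1.61·ex + -3.13·ey = (-5.2941,2.8633)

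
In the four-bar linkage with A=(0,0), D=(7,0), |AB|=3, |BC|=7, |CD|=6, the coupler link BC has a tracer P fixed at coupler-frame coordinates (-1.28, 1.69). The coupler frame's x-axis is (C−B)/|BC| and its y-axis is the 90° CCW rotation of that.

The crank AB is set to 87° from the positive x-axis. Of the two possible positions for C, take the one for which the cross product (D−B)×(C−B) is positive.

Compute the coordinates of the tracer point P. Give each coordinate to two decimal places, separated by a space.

-1.72 3.98

A=(0,0), D=(7.00,0)
B = A + 3.00·(cos87°, sin87°) = (0.1570, 2.9959)
|BD| = 7.4701
circle(B,7.00) ∩ circle(D,6.00): a=4.6052, h=5.2718
  candidates: C₊=(6.4899,5.9783) cross=39.381; C₋=(2.2613,-3.6803) cross=-39.381
  mode + wants cross > 0 → take C=(6.4899,5.9783) (cross=39.381)
ex = (C−B)/|BC| = (0.9047,0.4261); ey = (-0.4261,0.9047)
P = B + -1.28·ex + 1.69·ey = (-1.7210,3.9795)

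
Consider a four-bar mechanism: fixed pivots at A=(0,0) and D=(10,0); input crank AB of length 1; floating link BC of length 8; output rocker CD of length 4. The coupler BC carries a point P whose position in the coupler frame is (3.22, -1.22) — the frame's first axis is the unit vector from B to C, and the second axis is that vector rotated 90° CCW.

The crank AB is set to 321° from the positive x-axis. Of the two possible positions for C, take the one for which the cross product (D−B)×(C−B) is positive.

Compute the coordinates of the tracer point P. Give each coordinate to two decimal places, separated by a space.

A=(0,0), D=(10.00,0)
B = A + 1.00·(cos321°, sin321°) = (0.7771, -0.6293)
|BD| = 9.2443
circle(B,8.00) ∩ circle(D,4.00): a=7.2183, h=3.4490
  candidates: C₊=(7.7439,3.3031) cross=31.883; C₋=(8.2135,-3.5789) cross=-31.883
  mode + wants cross > 0 → take C=(7.7439,3.3031) (cross=31.883)
ex = (C−B)/|BC| = (0.8709,0.4915); ey = (-0.4915,0.8709)
P = B + 3.22·ex + -1.22·ey = (4.1810,-0.1090)

4.18 -0.11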